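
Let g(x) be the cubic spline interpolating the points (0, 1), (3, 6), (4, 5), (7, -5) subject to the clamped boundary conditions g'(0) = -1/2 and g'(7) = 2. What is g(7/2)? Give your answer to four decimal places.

5.9375

Let M_i = g''(x_i). Step sizes h_i = 3, 1, 3; slopes of the chords Δ_i = (y_(i+1) - y_i)/h_i = 5/3, -1, -10/3.
  3·M_0 + 8·M_1 + 1·M_2 = 6(Δ_1 - Δ_0) = -16
  1·M_1 + 8·M_2 + 3·M_3 = 6(Δ_2 - Δ_1) = -14
Clamped end conditions give two more equations: 2h_0·M_0 + h_0·M_1 = 6(Δ_0 - g'(0)) = 13 and h_2·M_2 + 2h_2·M_3 = 6(g'(7) - Δ_2) = 32.
Hence M_0 = 118/33, M_1 = -31/11, M_2 = -46/11, M_3 = 245/33.
On [3, 4], g(x) = 6 + 7/11·(x - 3) - 31/22·(x - 3)² - 5/22·(x - 3)³.
With (x - 3) = 1/2: g(7/2) = 95/16.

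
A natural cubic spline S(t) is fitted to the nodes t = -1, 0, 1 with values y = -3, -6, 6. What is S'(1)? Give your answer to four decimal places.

Let σ_i = S''(x_i). Step sizes h_i = 1, 1; slopes of the chords Δ_i = (y_(i+1) - y_i)/h_i = -3, 12.
  1·σ_0 + 4·σ_1 + 1·σ_2 = 6(Δ_1 - Δ_0) = 90
Natural end conditions: σ_0 = σ_2 = 0.
Solving the tridiagonal system: σ_0 = 0, σ_1 = 45/2, σ_2 = 0.
On [0, 1], S'(t) = b_1 + 2c_1·t + 3d_1·t² with b_1 = Δ_1 - h_1(2σ_1 + σ_2)/6 = 9/2, c_1 = σ_1/2 = 45/4, d_1 = (σ_2 - σ_1)/(6h_1) = -15/4. So S'(1) = 63/4.

15.7500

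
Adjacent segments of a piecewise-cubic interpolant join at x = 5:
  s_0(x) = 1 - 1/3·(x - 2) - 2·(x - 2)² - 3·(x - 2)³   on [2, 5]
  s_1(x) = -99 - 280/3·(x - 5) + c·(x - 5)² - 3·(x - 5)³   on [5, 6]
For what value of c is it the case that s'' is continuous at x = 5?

-29

s_0''(x) = -4 - 18·(x - 2), so s_0''(5) = -58. On the right, s_1''(5) = 2c, so c = -29.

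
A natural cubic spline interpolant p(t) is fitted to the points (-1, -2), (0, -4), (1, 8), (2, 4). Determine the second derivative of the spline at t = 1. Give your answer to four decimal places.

With M_i denoting the second derivative at x_i, h_i = 1, 1, 1, and Δ_i = (y_(i+1) − y_i)/h_i = -2, 12, -4:
  1·M_0 + 4·M_1 + 1·M_2 = 6(Δ_1 - Δ_0) = 84
  1·M_1 + 4·M_2 + 1·M_3 = 6(Δ_2 - Δ_1) = -96
Natural end conditions: M_0 = M_3 = 0.
Forward elimination and back-substitution give M_0 = 0, M_1 = 144/5, M_2 = -156/5, M_3 = 0.

-31.2000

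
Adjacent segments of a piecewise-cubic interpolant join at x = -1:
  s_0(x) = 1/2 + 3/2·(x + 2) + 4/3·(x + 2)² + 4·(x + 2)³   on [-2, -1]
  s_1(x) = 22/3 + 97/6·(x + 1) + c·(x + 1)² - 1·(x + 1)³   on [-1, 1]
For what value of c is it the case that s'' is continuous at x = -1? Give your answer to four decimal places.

13.3333

s_0''(x) = 8/3 + 24·(x + 2), so s_0''(-1) = 80/3. On the right, s_1''(-1) = 2c, so c = 40/3.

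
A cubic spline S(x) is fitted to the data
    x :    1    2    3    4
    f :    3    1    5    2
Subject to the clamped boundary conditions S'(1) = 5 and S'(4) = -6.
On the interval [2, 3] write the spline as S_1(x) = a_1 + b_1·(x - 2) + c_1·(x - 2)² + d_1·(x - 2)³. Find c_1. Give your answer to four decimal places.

10.3333

Put M_i = S'' at the i-th knot. Here h = (1, 1, 1) and Δ = (-2, 4, -3), so the interior equations h_(i-1)·M_(i-1) + 2(h_(i-1)+h_i)·M_i + h_i·M_(i+1) = 6(Δ_i − Δ_(i-1)) read
  1·M_0 + 4·M_1 + 1·M_2 = 6(Δ_1 - Δ_0) = 36
  1·M_1 + 4·M_2 + 1·M_3 = 6(Δ_2 - Δ_1) = -42
Clamped end conditions give two more equations: 2h_0·M_0 + h_0·M_1 = 6(Δ_0 - S'(1)) = -42 and h_2·M_2 + 2h_2·M_3 = 6(S'(4) - Δ_2) = -18.
Solving the tridiagonal system: M_0 = -94/3, M_1 = 62/3, M_2 = -46/3, M_3 = -4/3.
On [2, 3], with S_1(x) = a_1 + b_1·(x - 2) + c_1·(x - 2)² + d_1·(x - 2)³: c_1 = M_1/2 = 31/3, d_1 = (M_2 - M_1)/(6h_1) = -6, b_1 = Δ_1 - h_1(2M_1 + M_2)/6 = -1/3.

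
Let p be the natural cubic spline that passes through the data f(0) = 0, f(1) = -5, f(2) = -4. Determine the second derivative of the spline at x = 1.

With M_i denoting the second derivative at x_i, h_i = 1, 1, and Δ_i = (y_(i+1) − y_i)/h_i = -5, 1:
  1·M_0 + 4·M_1 + 1·M_2 = 6(Δ_1 - Δ_0) = 36
Natural end conditions: M_0 = M_2 = 0.
Forward elimination and back-substitution give M_0 = 0, M_1 = 9, M_2 = 0.

9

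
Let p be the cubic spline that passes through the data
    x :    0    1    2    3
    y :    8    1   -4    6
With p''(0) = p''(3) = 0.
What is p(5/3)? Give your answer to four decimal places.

-3.6272

Put σ_i = p'' at the i-th knot. Here h = (1, 1, 1) and Δ = (-7, -5, 10), so the interior equations h_(i-1)·σ_(i-1) + 2(h_(i-1)+h_i)·σ_i + h_i·σ_(i+1) = 6(Δ_i − Δ_(i-1)) read
  1·σ_0 + 4·σ_1 + 1·σ_2 = 6(Δ_1 - Δ_0) = 12
  1·σ_1 + 4·σ_2 + 1·σ_3 = 6(Δ_2 - Δ_1) = 90
Natural end conditions: σ_0 = σ_3 = 0.
Forward elimination and back-substitution give σ_0 = 0, σ_1 = -14/5, σ_2 = 116/5, σ_3 = 0.
On [1, 2], p(x) = 1 - 119/15·(x - 1) - 7/5·(x - 1)² + 13/3·(x - 1)³.
With (x - 1) = 2/3: p(5/3) = -1469/405.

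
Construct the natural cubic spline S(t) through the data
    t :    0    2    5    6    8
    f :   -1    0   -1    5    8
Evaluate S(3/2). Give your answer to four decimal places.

Put M_i = S'' at the i-th knot. Here h = (2, 3, 1, 2) and Δ = (1/2, -1/3, 6, 3/2), so the interior equations h_(i-1)·M_(i-1) + 2(h_(i-1)+h_i)·M_i + h_i·M_(i+1) = 6(Δ_i − Δ_(i-1)) read
  2·M_0 + 10·M_1 + 3·M_2 = 6(Δ_1 - Δ_0) = -5
  3·M_1 + 8·M_2 + 1·M_3 = 6(Δ_2 - Δ_1) = 38
  1·M_2 + 6·M_3 + 2·M_4 = 6(Δ_3 - Δ_2) = -27
Natural end conditions: M_0 = M_4 = 0.
Hence M_0 = 0, M_1 = -125/52, M_2 = 165/26, M_3 = -289/52, M_4 = 0.
On [0, 2], S(t) = -1 + 203/156·t + 0·t² - 125/624·t³.
With t = 3/2: S(3/2) = 459/1664.

0.2758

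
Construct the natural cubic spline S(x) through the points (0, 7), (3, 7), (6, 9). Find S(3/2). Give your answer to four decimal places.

6.8125

Let M_i = S''(x_i). Step sizes h_i = 3, 3; slopes of the chords Δ_i = (y_(i+1) - y_i)/h_i = 0, 2/3.
  3·M_0 + 12·M_1 + 3·M_2 = 6(Δ_1 - Δ_0) = 4
Natural end conditions: M_0 = M_2 = 0.
Forward elimination and back-substitution give M_0 = 0, M_1 = 1/3, M_2 = 0.
On [0, 3], S(x) = 7 - 1/6·x + 0·x² + 1/54·x³.
With x = 3/2: S(3/2) = 109/16.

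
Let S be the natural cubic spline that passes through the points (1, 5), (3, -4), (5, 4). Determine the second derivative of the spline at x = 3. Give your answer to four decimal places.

6.3750

With M_i denoting the second derivative at x_i, h_i = 2, 2, and Δ_i = (y_(i+1) − y_i)/h_i = -9/2, 4:
  2·M_0 + 8·M_1 + 2·M_2 = 6(Δ_1 - Δ_0) = 51
Natural end conditions: M_0 = M_2 = 0.
Forward elimination and back-substitution give M_0 = 0, M_1 = 51/8, M_2 = 0.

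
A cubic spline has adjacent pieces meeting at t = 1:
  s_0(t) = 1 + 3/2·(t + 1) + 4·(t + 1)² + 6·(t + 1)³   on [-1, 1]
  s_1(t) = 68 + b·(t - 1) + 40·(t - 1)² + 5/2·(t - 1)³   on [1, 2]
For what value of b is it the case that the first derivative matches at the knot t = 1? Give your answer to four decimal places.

89.5000

s_0'(t) = 3/2 + 8·(t + 1) + 18·(t + 1)², so s_0'(1) = 179/2. On the right, s_1'(1) = b, so b = 179/2.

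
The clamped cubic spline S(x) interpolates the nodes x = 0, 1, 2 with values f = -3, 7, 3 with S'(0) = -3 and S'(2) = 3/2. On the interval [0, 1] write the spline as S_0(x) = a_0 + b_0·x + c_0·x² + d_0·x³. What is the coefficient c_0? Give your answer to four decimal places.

31.1250

Write m_i for S''(x_i). With h_i = 1, 1 and divided differences Δ_i = 10, -4, the continuity of S' gives the tridiagonal system
  1·m_0 + 4·m_1 + 1·m_2 = 6(Δ_1 - Δ_0) = -84
Clamped end conditions give two more equations: 2h_0·m_0 + h_0·m_1 = 6(Δ_0 - S'(0)) = 78 and h_1·m_1 + 2h_1·m_2 = 6(S'(2) - Δ_1) = 33.
Solving the tridiagonal system: m_0 = 249/4, m_1 = -93/2, m_2 = 159/4.
On [0, 1], with S_0(x) = a_0 + b_0·x + c_0·x² + d_0·x³: c_0 = m_0/2 = 249/8, d_0 = (m_1 - m_0)/(6h_0) = -145/8, b_0 = Δ_0 - h_0(2m_0 + m_1)/6 = -3.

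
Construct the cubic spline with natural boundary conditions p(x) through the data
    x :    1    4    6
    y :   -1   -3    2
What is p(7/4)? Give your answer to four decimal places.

Write σ_i for p''(x_i). With h_i = 3, 2 and divided differences Δ_i = -2/3, 5/2, the continuity of p' gives the tridiagonal system
  3·σ_0 + 10·σ_1 + 2·σ_2 = 6(Δ_1 - Δ_0) = 19
Natural end conditions: σ_0 = σ_2 = 0.
Solving: σ_0 = 0, σ_1 = 19/10, σ_2 = 0.
On [1, 4], p(x) = -1 - 97/60·(x - 1) + 0·(x - 1)² + 19/180·(x - 1)³.
With (x - 1) = 3/4: p(7/4) = -555/256.

-2.1680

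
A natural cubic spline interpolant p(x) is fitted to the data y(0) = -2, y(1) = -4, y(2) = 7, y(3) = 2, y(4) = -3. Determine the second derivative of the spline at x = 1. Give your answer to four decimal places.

27.7500

Write m_i for p''(x_i). With h_i = 1, 1, 1, 1 and divided differences Δ_i = -2, 11, -5, -5, the continuity of p' gives the tridiagonal system
  1·m_0 + 4·m_1 + 1·m_2 = 6(Δ_1 - Δ_0) = 78
  1·m_1 + 4·m_2 + 1·m_3 = 6(Δ_2 - Δ_1) = -96
  1·m_2 + 4·m_3 + 1·m_4 = 6(Δ_3 - Δ_2) = 0
Natural end conditions: m_0 = m_4 = 0.
Solving: m_0 = 0, m_1 = 111/4, m_2 = -33, m_3 = 33/4, m_4 = 0.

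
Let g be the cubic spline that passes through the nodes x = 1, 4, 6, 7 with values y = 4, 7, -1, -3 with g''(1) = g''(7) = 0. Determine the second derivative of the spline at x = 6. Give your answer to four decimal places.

3.2143

Let M_i = g''(x_i). Step sizes h_i = 3, 2, 1; slopes of the chords Δ_i = (y_(i+1) - y_i)/h_i = 1, -4, -2.
  3·M_0 + 10·M_1 + 2·M_2 = 6(Δ_1 - Δ_0) = -30
  2·M_1 + 6·M_2 + 1·M_3 = 6(Δ_2 - Δ_1) = 12
Natural end conditions: M_0 = M_3 = 0.
Solving: M_0 = 0, M_1 = -51/14, M_2 = 45/14, M_3 = 0.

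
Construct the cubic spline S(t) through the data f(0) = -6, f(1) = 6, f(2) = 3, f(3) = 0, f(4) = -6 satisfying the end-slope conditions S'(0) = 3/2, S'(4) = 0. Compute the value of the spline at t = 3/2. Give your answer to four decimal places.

Let σ_i = S''(x_i). Step sizes h_i = 1, 1, 1, 1; slopes of the chords Δ_i = (y_(i+1) - y_i)/h_i = 12, -3, -3, -6.
  1·σ_0 + 4·σ_1 + 1·σ_2 = 6(Δ_1 - Δ_0) = -90
  1·σ_1 + 4·σ_2 + 1·σ_3 = 6(Δ_2 - Δ_1) = 0
  1·σ_2 + 4·σ_3 + 1·σ_4 = 6(Δ_3 - Δ_2) = -18
Clamped end conditions give two more equations: 2h_0·σ_0 + h_0·σ_1 = 6(Δ_0 - S'(0)) = 63 and h_3·σ_3 + 2h_3·σ_4 = 6(S'(4) - Δ_3) = 36.
Solving the tridiagonal system: σ_0 = 2841/56, σ_1 = -1077/28, σ_2 = 105/8, σ_3 = -393/28, σ_4 = 1401/56.
On [1, 2], S(t) = 6 + 855/112·(t - 1) - 1077/56·(t - 1)² + 963/112·(t - 1)³.
With (t - 1) = 1/2: S(3/2) = 5451/896.

6.0837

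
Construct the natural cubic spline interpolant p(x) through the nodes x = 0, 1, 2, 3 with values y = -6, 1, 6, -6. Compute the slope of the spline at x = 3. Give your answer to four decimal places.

-16.4000

Let M_i = p''(x_i). Step sizes h_i = 1, 1, 1; slopes of the chords Δ_i = (y_(i+1) - y_i)/h_i = 7, 5, -12.
  1·M_0 + 4·M_1 + 1·M_2 = 6(Δ_1 - Δ_0) = -12
  1·M_1 + 4·M_2 + 1·M_3 = 6(Δ_2 - Δ_1) = -102
Natural end conditions: M_0 = M_3 = 0.
Hence M_0 = 0, M_1 = 18/5, M_2 = -132/5, M_3 = 0.
On [2, 3], p'(x) = b_2 + 2c_2·(x - 2) + 3d_2·(x - 2)² with b_2 = Δ_2 - h_2(2M_2 + M_3)/6 = -16/5, c_2 = M_2/2 = -66/5, d_2 = (M_3 - M_2)/(6h_2) = 22/5. So p'(3) = -82/5.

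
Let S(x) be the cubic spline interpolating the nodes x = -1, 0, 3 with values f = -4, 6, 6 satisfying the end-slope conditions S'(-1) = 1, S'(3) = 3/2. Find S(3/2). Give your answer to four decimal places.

9.4453

Put M_i = S'' at the i-th knot. Here h = (1, 3) and Δ = (10, 0), so the interior equations h_(i-1)·M_(i-1) + 2(h_(i-1)+h_i)·M_i + h_i·M_(i+1) = 6(Δ_i − Δ_(i-1)) read
  1·M_0 + 8·M_1 + 3·M_2 = 6(Δ_1 - Δ_0) = -60
Clamped end conditions give two more equations: 2h_0·M_0 + h_0·M_1 = 6(Δ_0 - S'(-1)) = 54 and h_1·M_1 + 2h_1·M_2 = 6(S'(3) - Δ_1) = 9.
Solving the tridiagonal system: M_0 = 277/8, M_1 = -61/4, M_2 = 73/8.
On [0, 3], S(x) = 6 + 171/16·x - 61/8·x² + 65/48·x³.
With x = 3/2: S(3/2) = 1209/128.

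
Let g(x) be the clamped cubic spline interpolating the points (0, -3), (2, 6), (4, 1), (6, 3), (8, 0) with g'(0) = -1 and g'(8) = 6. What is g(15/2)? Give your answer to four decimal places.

-1.3652

Put M_i = g'' at the i-th knot. Here h = (2, 2, 2, 2) and Δ = (9/2, -5/2, 1, -3/2), so the interior equations h_(i-1)·M_(i-1) + 2(h_(i-1)+h_i)·M_i + h_i·M_(i+1) = 6(Δ_i − Δ_(i-1)) read
  2·M_0 + 8·M_1 + 2·M_2 = 6(Δ_1 - Δ_0) = -42
  2·M_1 + 8·M_2 + 2·M_3 = 6(Δ_2 - Δ_1) = 21
  2·M_2 + 8·M_3 + 2·M_4 = 6(Δ_3 - Δ_2) = -15
Clamped end conditions give two more equations: 2h_0·M_0 + h_0·M_1 = 6(Δ_0 - g'(0)) = 33 and h_3·M_3 + 2h_3·M_4 = 6(g'(8) - Δ_3) = 45.
Hence M_0 = 215/16, M_1 = -83/8, M_2 = 113/16, M_3 = -59/8, M_4 = 239/16.
On [6, 8], g(x) = 3 - 25/16·(x - 6) - 59/16·(x - 6)² + 119/64·(x - 6)³.
With (x - 6) = 3/2: g(15/2) = -699/512.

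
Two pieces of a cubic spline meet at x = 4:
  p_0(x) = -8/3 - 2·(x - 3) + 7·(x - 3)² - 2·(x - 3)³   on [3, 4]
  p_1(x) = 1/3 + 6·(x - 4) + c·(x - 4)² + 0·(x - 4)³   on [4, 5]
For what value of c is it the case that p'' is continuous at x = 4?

p_0''(x) = 14 - 12·(x - 3), so p_0''(4) = 2. On the right, p_1''(4) = 2c, so c = 1.

1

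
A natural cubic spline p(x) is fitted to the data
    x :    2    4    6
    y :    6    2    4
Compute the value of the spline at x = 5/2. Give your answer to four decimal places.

With m_i denoting the second derivative at x_i, h_i = 2, 2, and Δ_i = (y_(i+1) − y_i)/h_i = -2, 1:
  2·m_0 + 8·m_1 + 2·m_2 = 6(Δ_1 - Δ_0) = 18
Natural end conditions: m_0 = m_2 = 0.
Hence m_0 = 0, m_1 = 9/4, m_2 = 0.
On [2, 4], p(x) = 6 - 11/4·(x - 2) + 0·(x - 2)² + 3/16·(x - 2)³.
With (x - 2) = 1/2: p(5/2) = 595/128.

4.6484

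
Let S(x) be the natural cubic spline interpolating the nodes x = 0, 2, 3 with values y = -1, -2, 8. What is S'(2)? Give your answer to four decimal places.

Put M_i = S'' at the i-th knot. Here h = (2, 1) and Δ = (-1/2, 10), so the interior equations h_(i-1)·M_(i-1) + 2(h_(i-1)+h_i)·M_i + h_i·M_(i+1) = 6(Δ_i − Δ_(i-1)) read
  2·M_0 + 6·M_1 + 1·M_2 = 6(Δ_1 - Δ_0) = 63
Natural end conditions: M_0 = M_2 = 0.
Solving the tridiagonal system: M_0 = 0, M_1 = 21/2, M_2 = 0.
On [2, 3], S'(x) = b_1 + 2c_1·(x - 2) + 3d_1·(x - 2)² with b_1 = Δ_1 - h_1(2M_1 + M_2)/6 = 13/2, c_1 = M_1/2 = 21/4, d_1 = (M_2 - M_1)/(6h_1) = -7/4. So S'(2) = 13/2.

6.5000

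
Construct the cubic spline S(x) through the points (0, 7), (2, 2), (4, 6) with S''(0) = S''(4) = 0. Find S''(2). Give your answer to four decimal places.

3.3750

Let M_i = S''(x_i). Step sizes h_i = 2, 2; slopes of the chords Δ_i = (y_(i+1) - y_i)/h_i = -5/2, 2.
  2·M_0 + 8·M_1 + 2·M_2 = 6(Δ_1 - Δ_0) = 27
Natural end conditions: M_0 = M_2 = 0.
Forward elimination and back-substitution give M_0 = 0, M_1 = 27/8, M_2 = 0.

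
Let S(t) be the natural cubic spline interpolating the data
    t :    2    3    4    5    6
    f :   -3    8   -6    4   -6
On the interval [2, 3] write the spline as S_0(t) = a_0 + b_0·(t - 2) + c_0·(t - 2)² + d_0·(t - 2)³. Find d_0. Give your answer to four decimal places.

Write M_i for S''(x_i). With h_i = 1, 1, 1, 1 and divided differences Δ_i = 11, -14, 10, -10, the continuity of S' gives the tridiagonal system
  1·M_0 + 4·M_1 + 1·M_2 = 6(Δ_1 - Δ_0) = -150
  1·M_1 + 4·M_2 + 1·M_3 = 6(Δ_2 - Δ_1) = 144
  1·M_2 + 4·M_3 + 1·M_4 = 6(Δ_3 - Δ_2) = -120
Natural end conditions: M_0 = M_4 = 0.
Solving the tridiagonal system: M_0 = 0, M_1 = -1473/28, M_2 = 423/7, M_3 = -1263/28, M_4 = 0.
On [2, 3], with S_0(t) = a_0 + b_0·(t - 2) + c_0·(t - 2)² + d_0·(t - 2)³: c_0 = M_0/2 = 0, d_0 = (M_1 - M_0)/(6h_0) = -491/56, b_0 = Δ_0 - h_0(2M_0 + M_1)/6 = 1107/56.

-8.7679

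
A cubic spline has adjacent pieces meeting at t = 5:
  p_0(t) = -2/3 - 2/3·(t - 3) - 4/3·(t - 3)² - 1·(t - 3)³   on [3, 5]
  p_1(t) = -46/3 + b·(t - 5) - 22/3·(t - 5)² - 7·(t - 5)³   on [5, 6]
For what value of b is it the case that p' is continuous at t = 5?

p_0'(t) = -2/3 - 8/3·(t - 3) - 3·(t - 3)², so p_0'(5) = -18. On the right, p_1'(5) = b, so b = -18.

-18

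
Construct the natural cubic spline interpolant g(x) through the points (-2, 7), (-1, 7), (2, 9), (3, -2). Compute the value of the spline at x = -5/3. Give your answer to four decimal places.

Put m_i = g'' at the i-th knot. Here h = (1, 3, 1) and Δ = (0, 2/3, -11), so the interior equations h_(i-1)·m_(i-1) + 2(h_(i-1)+h_i)·m_i + h_i·m_(i+1) = 6(Δ_i − Δ_(i-1)) read
  1·m_0 + 8·m_1 + 3·m_2 = 6(Δ_1 - Δ_0) = 4
  3·m_1 + 8·m_2 + 1·m_3 = 6(Δ_2 - Δ_1) = -70
Natural end conditions: m_0 = m_3 = 0.
Forward elimination and back-substitution give m_0 = 0, m_1 = 22/5, m_2 = -52/5, m_3 = 0.
On [-2, -1], g(x) = 7 - 11/15·(x + 2) + 0·(x + 2)² + 11/15·(x + 2)³.
With (x + 2) = 1/3: g(-5/3) = 2747/405.

6.7827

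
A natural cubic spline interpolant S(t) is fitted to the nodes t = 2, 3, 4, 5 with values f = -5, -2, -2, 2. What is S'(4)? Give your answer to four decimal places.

With M_i denoting the second derivative at x_i, h_i = 1, 1, 1, and Δ_i = (y_(i+1) − y_i)/h_i = 3, 0, 4:
  1·M_0 + 4·M_1 + 1·M_2 = 6(Δ_1 - Δ_0) = -18
  1·M_1 + 4·M_2 + 1·M_3 = 6(Δ_2 - Δ_1) = 24
Natural end conditions: M_0 = M_3 = 0.
Solving: M_0 = 0, M_1 = -32/5, M_2 = 38/5, M_3 = 0.
On [4, 5], S'(t) = b_2 + 2c_2·(t - 4) + 3d_2·(t - 4)² with b_2 = Δ_2 - h_2(2M_2 + M_3)/6 = 22/15, c_2 = M_2/2 = 19/5, d_2 = (M_3 - M_2)/(6h_2) = -19/15. So S'(4) = 22/15.

1.4667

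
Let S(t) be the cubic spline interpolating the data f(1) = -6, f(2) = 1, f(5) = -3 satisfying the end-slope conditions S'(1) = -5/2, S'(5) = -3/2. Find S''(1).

Let M_i = S''(x_i). Step sizes h_i = 1, 3; slopes of the chords Δ_i = (y_(i+1) - y_i)/h_i = 7, -4/3.
  1·M_0 + 8·M_1 + 3·M_2 = 6(Δ_1 - Δ_0) = -50
Clamped end conditions give two more equations: 2h_0·M_0 + h_0·M_1 = 6(Δ_0 - S'(1)) = 57 and h_1·M_1 + 2h_1·M_2 = 6(S'(5) - Δ_1) = -1.
Forward elimination and back-substitution give M_0 = 35, M_1 = -13, M_2 = 19/3.

35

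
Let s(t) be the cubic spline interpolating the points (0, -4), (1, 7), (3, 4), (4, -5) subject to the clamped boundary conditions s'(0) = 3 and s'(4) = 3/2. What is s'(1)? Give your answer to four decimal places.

Put m_i = s'' at the i-th knot. Here h = (1, 2, 1) and Δ = (11, -3/2, -9), so the interior equations h_(i-1)·m_(i-1) + 2(h_(i-1)+h_i)·m_i + h_i·m_(i+1) = 6(Δ_i − Δ_(i-1)) read
  1·m_0 + 6·m_1 + 2·m_2 = 6(Δ_1 - Δ_0) = -75
  2·m_1 + 6·m_2 + 1·m_3 = 6(Δ_2 - Δ_1) = -45
Clamped end conditions give two more equations: 2h_0·m_0 + h_0·m_1 = 6(Δ_0 - s'(0)) = 48 and h_2·m_2 + 2h_2·m_3 = 6(s'(4) - Δ_2) = 63.
Forward elimination and back-substitution give m_0 = 1101/35, m_1 = -522/35, m_2 = -297/35, m_3 = 1251/35.
On [1, 3], s'(t) = b_1 + 2c_1·(t - 1) + 3d_1·(t - 1)² with b_1 = Δ_1 - h_1(2m_1 + m_2)/6 = 789/70, c_1 = m_1/2 = -261/35, d_1 = (m_2 - m_1)/(6h_1) = 15/28. So s'(1) = 789/70.

11.2714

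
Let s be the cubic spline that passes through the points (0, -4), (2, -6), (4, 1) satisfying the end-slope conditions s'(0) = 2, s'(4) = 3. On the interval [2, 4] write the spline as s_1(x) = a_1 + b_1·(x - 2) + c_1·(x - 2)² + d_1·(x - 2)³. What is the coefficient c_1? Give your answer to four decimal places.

3.1250

Write M_i for s''(x_i). With h_i = 2, 2 and divided differences Δ_i = -1, 7/2, the continuity of s' gives the tridiagonal system
  2·M_0 + 8·M_1 + 2·M_2 = 6(Δ_1 - Δ_0) = 27
Clamped end conditions give two more equations: 2h_0·M_0 + h_0·M_1 = 6(Δ_0 - s'(0)) = -18 and h_1·M_1 + 2h_1·M_2 = 6(s'(4) - Δ_1) = -3.
Solving: M_0 = -61/8, M_1 = 25/4, M_2 = -31/8.
On [2, 4], with s_1(x) = a_1 + b_1·(x - 2) + c_1·(x - 2)² + d_1·(x - 2)³: c_1 = M_1/2 = 25/8, d_1 = (M_2 - M_1)/(6h_1) = -27/32, b_1 = Δ_1 - h_1(2M_1 + M_2)/6 = 5/8.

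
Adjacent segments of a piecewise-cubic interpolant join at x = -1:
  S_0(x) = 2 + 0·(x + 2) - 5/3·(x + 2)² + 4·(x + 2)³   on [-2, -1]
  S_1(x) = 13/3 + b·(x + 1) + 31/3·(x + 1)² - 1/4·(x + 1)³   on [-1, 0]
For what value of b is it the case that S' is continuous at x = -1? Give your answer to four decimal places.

8.6667

S_0'(x) = 0 - 10/3·(x + 2) + 12·(x + 2)², so S_0'(-1) = 26/3. On the right, S_1'(-1) = b, so b = 26/3.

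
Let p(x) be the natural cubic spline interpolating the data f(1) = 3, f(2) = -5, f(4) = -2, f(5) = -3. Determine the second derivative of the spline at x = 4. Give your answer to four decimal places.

Let M_i = p''(x_i). Step sizes h_i = 1, 2, 1; slopes of the chords Δ_i = (y_(i+1) - y_i)/h_i = -8, 3/2, -1.
  1·M_0 + 6·M_1 + 2·M_2 = 6(Δ_1 - Δ_0) = 57
  2·M_1 + 6·M_2 + 1·M_3 = 6(Δ_2 - Δ_1) = -15
Natural end conditions: M_0 = M_3 = 0.
Forward elimination and back-substitution give M_0 = 0, M_1 = 93/8, M_2 = -51/8, M_3 = 0.

-6.3750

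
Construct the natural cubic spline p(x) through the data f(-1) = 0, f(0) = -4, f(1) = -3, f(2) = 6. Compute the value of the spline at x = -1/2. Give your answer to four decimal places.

Write m_i for p''(x_i). With h_i = 1, 1, 1 and divided differences Δ_i = -4, 1, 9, the continuity of p' gives the tridiagonal system
  1·m_0 + 4·m_1 + 1·m_2 = 6(Δ_1 - Δ_0) = 30
  1·m_1 + 4·m_2 + 1·m_3 = 6(Δ_2 - Δ_1) = 48
Natural end conditions: m_0 = m_3 = 0.
Solving: m_0 = 0, m_1 = 24/5, m_2 = 54/5, m_3 = 0.
On [-1, 0], p(x) = 0 - 24/5·(x + 1) + 0·(x + 1)² + 4/5·(x + 1)³.
With (x + 1) = 1/2: p(-1/2) = -23/10.

-2.3000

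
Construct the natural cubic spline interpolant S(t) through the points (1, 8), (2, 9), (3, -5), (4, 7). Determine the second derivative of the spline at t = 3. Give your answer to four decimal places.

Write M_i for S''(x_i). With h_i = 1, 1, 1 and divided differences Δ_i = 1, -14, 12, the continuity of S' gives the tridiagonal system
  1·M_0 + 4·M_1 + 1·M_2 = 6(Δ_1 - Δ_0) = -90
  1·M_1 + 4·M_2 + 1·M_3 = 6(Δ_2 - Δ_1) = 156
Natural end conditions: M_0 = M_3 = 0.
Solving: M_0 = 0, M_1 = -172/5, M_2 = 238/5, M_3 = 0.

47.6000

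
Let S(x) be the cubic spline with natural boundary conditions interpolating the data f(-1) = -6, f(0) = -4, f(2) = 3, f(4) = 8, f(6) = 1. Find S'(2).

Put σ_i = S'' at the i-th knot. Here h = (1, 2, 2, 2) and Δ = (2, 7/2, 5/2, -7/2), so the interior equations h_(i-1)·σ_(i-1) + 2(h_(i-1)+h_i)·σ_i + h_i·σ_(i+1) = 6(Δ_i − Δ_(i-1)) read
  1·σ_0 + 6·σ_1 + 2·σ_2 = 6(Δ_1 - Δ_0) = 9
  2·σ_1 + 8·σ_2 + 2·σ_3 = 6(Δ_2 - Δ_1) = -6
  2·σ_2 + 8·σ_3 + 2·σ_4 = 6(Δ_3 - Δ_2) = -36
Natural end conditions: σ_0 = σ_4 = 0.
Hence σ_0 = 0, σ_1 = 3/2, σ_2 = 0, σ_3 = -9/2, σ_4 = 0.
On [2, 4], S'(x) = b_2 + 2c_2·(x - 2) + 3d_2·(x - 2)² with b_2 = Δ_2 - h_2(2σ_2 + σ_3)/6 = 4, c_2 = σ_2/2 = 0, d_2 = (σ_3 - σ_2)/(6h_2) = -3/8. So S'(2) = 4.

4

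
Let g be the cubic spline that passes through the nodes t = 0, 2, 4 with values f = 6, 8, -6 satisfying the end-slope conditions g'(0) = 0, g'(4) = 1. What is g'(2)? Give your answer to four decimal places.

-4.7500

Let M_i = g''(x_i). Step sizes h_i = 2, 2; slopes of the chords Δ_i = (y_(i+1) - y_i)/h_i = 1, -7.
  2·M_0 + 8·M_1 + 2·M_2 = 6(Δ_1 - Δ_0) = -48
Clamped end conditions give two more equations: 2h_0·M_0 + h_0·M_1 = 6(Δ_0 - g'(0)) = 6 and h_1·M_1 + 2h_1·M_2 = 6(g'(4) - Δ_1) = 48.
Hence M_0 = 31/4, M_1 = -25/2, M_2 = 73/4.
On [2, 4], g'(t) = b_1 + 2c_1·(t - 2) + 3d_1·(t - 2)² with b_1 = Δ_1 - h_1(2M_1 + M_2)/6 = -19/4, c_1 = M_1/2 = -25/4, d_1 = (M_2 - M_1)/(6h_1) = 41/16. So g'(2) = -19/4.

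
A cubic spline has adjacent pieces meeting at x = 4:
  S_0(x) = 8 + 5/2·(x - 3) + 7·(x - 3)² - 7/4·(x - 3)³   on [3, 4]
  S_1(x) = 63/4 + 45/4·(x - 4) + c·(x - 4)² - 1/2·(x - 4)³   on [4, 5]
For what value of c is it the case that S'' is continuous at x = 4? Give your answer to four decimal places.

1.7500

S_0''(x) = 14 - 21/2·(x - 3), so S_0''(4) = 7/2. On the right, S_1''(4) = 2c, so c = 7/4.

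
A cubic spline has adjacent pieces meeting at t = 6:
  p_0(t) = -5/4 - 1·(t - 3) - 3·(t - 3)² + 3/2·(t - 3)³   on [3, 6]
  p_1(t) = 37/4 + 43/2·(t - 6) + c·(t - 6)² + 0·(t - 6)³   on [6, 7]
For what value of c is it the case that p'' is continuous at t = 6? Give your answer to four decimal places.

p_0''(t) = -6 + 9·(t - 3), so p_0''(6) = 21. On the right, p_1''(6) = 2c, so c = 21/2.

10.5000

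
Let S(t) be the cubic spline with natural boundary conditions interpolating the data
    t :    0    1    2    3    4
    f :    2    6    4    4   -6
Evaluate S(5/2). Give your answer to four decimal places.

Put σ_i = S'' at the i-th knot. Here h = (1, 1, 1, 1) and Δ = (4, -2, 0, -10), so the interior equations h_(i-1)·σ_(i-1) + 2(h_(i-1)+h_i)·σ_i + h_i·σ_(i+1) = 6(Δ_i − Δ_(i-1)) read
  1·σ_0 + 4·σ_1 + 1·σ_2 = 6(Δ_1 - Δ_0) = -36
  1·σ_1 + 4·σ_2 + 1·σ_3 = 6(Δ_2 - Δ_1) = 12
  1·σ_2 + 4·σ_3 + 1·σ_4 = 6(Δ_3 - Δ_2) = -60
Natural end conditions: σ_0 = σ_4 = 0.
Hence σ_0 = 0, σ_1 = -81/7, σ_2 = 72/7, σ_3 = -123/7, σ_4 = 0.
On [2, 3], S(t) = 4 - 1/2·(t - 2) + 36/7·(t - 2)² - 65/14·(t - 2)³.
With (t - 2) = 1/2: S(5/2) = 499/112.

4.4554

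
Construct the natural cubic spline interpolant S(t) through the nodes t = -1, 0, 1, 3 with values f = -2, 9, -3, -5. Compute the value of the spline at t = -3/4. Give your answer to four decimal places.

With m_i denoting the second derivative at x_i, h_i = 1, 1, 2, and Δ_i = (y_(i+1) − y_i)/h_i = 11, -12, -1:
  1·m_0 + 4·m_1 + 1·m_2 = 6(Δ_1 - Δ_0) = -138
  1·m_1 + 6·m_2 + 2·m_3 = 6(Δ_2 - Δ_1) = 66
Natural end conditions: m_0 = m_3 = 0.
Solving: m_0 = 0, m_1 = -894/23, m_2 = 402/23, m_3 = 0.
On [-1, 0], S(t) = -2 + 402/23·(t + 1) + 0·(t + 1)² - 149/23·(t + 1)³.
With (t + 1) = 1/4: S(-3/4) = 3339/1472.

2.2683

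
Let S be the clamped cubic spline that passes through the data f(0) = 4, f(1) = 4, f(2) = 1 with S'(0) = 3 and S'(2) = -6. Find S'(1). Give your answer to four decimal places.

Write σ_i for S''(x_i). With h_i = 1, 1 and divided differences Δ_i = 0, -3, the continuity of S' gives the tridiagonal system
  1·σ_0 + 4·σ_1 + 1·σ_2 = 6(Δ_1 - Δ_0) = -18
Clamped end conditions give two more equations: 2h_0·σ_0 + h_0·σ_1 = 6(Δ_0 - S'(0)) = -18 and h_1·σ_1 + 2h_1·σ_2 = 6(S'(2) - Δ_1) = -18.
Hence σ_0 = -9, σ_1 = 0, σ_2 = -9.
On [1, 2], S'(t) = b_1 + 2c_1·(t - 1) + 3d_1·(t - 1)² with b_1 = Δ_1 - h_1(2σ_1 + σ_2)/6 = -3/2, c_1 = σ_1/2 = 0, d_1 = (σ_2 - σ_1)/(6h_1) = -3/2. So S'(1) = -3/2.

-1.5000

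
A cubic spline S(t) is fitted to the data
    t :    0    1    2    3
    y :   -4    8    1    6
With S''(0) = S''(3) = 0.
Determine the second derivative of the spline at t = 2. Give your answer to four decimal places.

With M_i denoting the second derivative at x_i, h_i = 1, 1, 1, and Δ_i = (y_(i+1) − y_i)/h_i = 12, -7, 5:
  1·M_0 + 4·M_1 + 1·M_2 = 6(Δ_1 - Δ_0) = -114
  1·M_1 + 4·M_2 + 1·M_3 = 6(Δ_2 - Δ_1) = 72
Natural end conditions: M_0 = M_3 = 0.
Hence M_0 = 0, M_1 = -176/5, M_2 = 134/5, M_3 = 0.

26.8000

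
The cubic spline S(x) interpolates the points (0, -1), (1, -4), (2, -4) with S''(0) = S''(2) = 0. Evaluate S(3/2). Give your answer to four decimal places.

Write m_i for S''(x_i). With h_i = 1, 1 and divided differences Δ_i = -3, 0, the continuity of S' gives the tridiagonal system
  1·m_0 + 4·m_1 + 1·m_2 = 6(Δ_1 - Δ_0) = 18
Natural end conditions: m_0 = m_2 = 0.
Solving: m_0 = 0, m_1 = 9/2, m_2 = 0.
On [1, 2], S(x) = -4 - 3/2·(x - 1) + 9/4·(x - 1)² - 3/4·(x - 1)³.
With (x - 1) = 1/2: S(3/2) = -137/32.

-4.2813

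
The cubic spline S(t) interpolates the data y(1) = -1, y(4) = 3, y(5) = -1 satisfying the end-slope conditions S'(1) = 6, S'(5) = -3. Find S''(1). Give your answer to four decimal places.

-2.9167

Put σ_i = S'' at the i-th knot. Here h = (3, 1) and Δ = (4/3, -4), so the interior equations h_(i-1)·σ_(i-1) + 2(h_(i-1)+h_i)·σ_i + h_i·σ_(i+1) = 6(Δ_i − Δ_(i-1)) read
  3·σ_0 + 8·σ_1 + 1·σ_2 = 6(Δ_1 - Δ_0) = -32
Clamped end conditions give two more equations: 2h_0·σ_0 + h_0·σ_1 = 6(Δ_0 - S'(1)) = -28 and h_1·σ_1 + 2h_1·σ_2 = 6(S'(5) - Δ_1) = 6.
Solving the tridiagonal system: σ_0 = -35/12, σ_1 = -7/2, σ_2 = 19/4.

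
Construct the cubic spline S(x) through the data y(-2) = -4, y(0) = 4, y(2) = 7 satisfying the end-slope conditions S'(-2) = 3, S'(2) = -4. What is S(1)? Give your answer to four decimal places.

Let σ_i = S''(x_i). Step sizes h_i = 2, 2; slopes of the chords Δ_i = (y_(i+1) - y_i)/h_i = 4, 3/2.
  2·σ_0 + 8·σ_1 + 2·σ_2 = 6(Δ_1 - Δ_0) = -15
Clamped end conditions give two more equations: 2h_0·σ_0 + h_0·σ_1 = 6(Δ_0 - S'(-2)) = 6 and h_1·σ_1 + 2h_1·σ_2 = 6(S'(2) - Δ_1) = -33.
Hence σ_0 = 13/8, σ_1 = -1/4, σ_2 = -65/8.
On [0, 2], S(x) = 4 + 35/8·x - 1/8·x² - 21/32·x³.
With x = 1: S(1) = 243/32.

7.5938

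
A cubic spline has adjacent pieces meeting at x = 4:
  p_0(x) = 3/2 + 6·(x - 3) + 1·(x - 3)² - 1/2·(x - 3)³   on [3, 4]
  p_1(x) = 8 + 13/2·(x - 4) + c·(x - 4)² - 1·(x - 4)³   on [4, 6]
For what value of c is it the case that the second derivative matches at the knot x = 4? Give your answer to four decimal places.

p_0''(x) = 2 - 3·(x - 3), so p_0''(4) = -1. On the right, p_1''(4) = 2c, so c = -1/2.

-0.5000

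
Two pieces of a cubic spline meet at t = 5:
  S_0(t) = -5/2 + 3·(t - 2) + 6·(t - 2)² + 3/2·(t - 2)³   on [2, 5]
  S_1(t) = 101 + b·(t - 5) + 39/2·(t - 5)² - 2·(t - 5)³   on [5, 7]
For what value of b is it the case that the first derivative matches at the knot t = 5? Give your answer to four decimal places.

79.5000

S_0'(t) = 3 + 12·(t - 2) + 9/2·(t - 2)², so S_0'(5) = 159/2. On the right, S_1'(5) = b, so b = 159/2.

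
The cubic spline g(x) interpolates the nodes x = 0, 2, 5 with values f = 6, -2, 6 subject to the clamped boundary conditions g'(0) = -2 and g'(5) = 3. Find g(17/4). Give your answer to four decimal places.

With M_i denoting the second derivative at x_i, h_i = 2, 3, and Δ_i = (y_(i+1) − y_i)/h_i = -4, 8/3:
  2·M_0 + 10·M_1 + 3·M_2 = 6(Δ_1 - Δ_0) = 40
Clamped end conditions give two more equations: 2h_0·M_0 + h_0·M_1 = 6(Δ_0 - g'(0)) = -12 and h_1·M_1 + 2h_1·M_2 = 6(g'(5) - Δ_1) = 2.
Hence M_0 = -6, M_1 = 6, M_2 = -8/3.
On [2, 5], g(x) = -2 - 2·(x - 2) + 3·(x - 2)² - 13/27·(x - 2)³.
With (x - 2) = 9/4: g(17/4) = 205/64.

3.2031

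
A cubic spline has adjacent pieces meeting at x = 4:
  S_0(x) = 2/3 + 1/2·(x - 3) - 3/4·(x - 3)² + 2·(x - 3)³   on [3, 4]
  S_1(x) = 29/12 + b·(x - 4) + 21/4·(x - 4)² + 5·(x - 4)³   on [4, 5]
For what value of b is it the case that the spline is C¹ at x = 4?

S_0'(x) = 1/2 - 3/2·(x - 3) + 6·(x - 3)², so S_0'(4) = 5. On the right, S_1'(4) = b, so b = 5.

5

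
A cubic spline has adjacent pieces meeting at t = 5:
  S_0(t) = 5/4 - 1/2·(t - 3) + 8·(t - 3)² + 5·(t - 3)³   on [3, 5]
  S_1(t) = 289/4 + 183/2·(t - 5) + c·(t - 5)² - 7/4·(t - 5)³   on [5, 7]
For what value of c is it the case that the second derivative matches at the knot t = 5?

38

S_0''(t) = 16 + 30·(t - 3), so S_0''(5) = 76. On the right, S_1''(5) = 2c, so c = 38.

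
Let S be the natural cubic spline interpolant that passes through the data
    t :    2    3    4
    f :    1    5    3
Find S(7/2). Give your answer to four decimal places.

Put σ_i = S'' at the i-th knot. Here h = (1, 1) and Δ = (4, -2), so the interior equations h_(i-1)·σ_(i-1) + 2(h_(i-1)+h_i)·σ_i + h_i·σ_(i+1) = 6(Δ_i − Δ_(i-1)) read
  1·σ_0 + 4·σ_1 + 1·σ_2 = 6(Δ_1 - Δ_0) = -36
Natural end conditions: σ_0 = σ_2 = 0.
Solving: σ_0 = 0, σ_1 = -9, σ_2 = 0.
On [3, 4], S(t) = 5 + 1·(t - 3) - 9/2·(t - 3)² + 3/2·(t - 3)³.
With (t - 3) = 1/2: S(7/2) = 73/16.

4.5625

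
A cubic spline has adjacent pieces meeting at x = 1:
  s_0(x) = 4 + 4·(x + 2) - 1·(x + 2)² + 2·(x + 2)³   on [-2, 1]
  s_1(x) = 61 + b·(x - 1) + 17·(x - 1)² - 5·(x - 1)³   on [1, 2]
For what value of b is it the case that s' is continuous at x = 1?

52

s_0'(x) = 4 - 2·(x + 2) + 6·(x + 2)², so s_0'(1) = 52. On the right, s_1'(1) = b, so b = 52.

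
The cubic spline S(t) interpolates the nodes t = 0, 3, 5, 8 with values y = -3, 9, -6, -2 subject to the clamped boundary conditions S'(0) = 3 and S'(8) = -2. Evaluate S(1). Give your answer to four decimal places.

2.2466

Write m_i for S''(x_i). With h_i = 3, 2, 3 and divided differences Δ_i = 4, -15/2, 4/3, the continuity of S' gives the tridiagonal system
  3·m_0 + 10·m_1 + 2·m_2 = 6(Δ_1 - Δ_0) = -69
  2·m_1 + 10·m_2 + 3·m_3 = 6(Δ_2 - Δ_1) = 53
Clamped end conditions give two more equations: 2h_0·m_0 + h_0·m_1 = 6(Δ_0 - S'(0)) = 6 and h_2·m_2 + 2h_2·m_3 = 6(S'(8) - Δ_2) = -20.
Hence m_0 = 583/91, m_1 = -984/91, m_2 = 906/91, m_3 = -2269/273.
On [0, 3], S(t) = -3 + 3·t + 583/182·t² - 1567/1638·t³.
With t = 1: S(1) = 1840/819.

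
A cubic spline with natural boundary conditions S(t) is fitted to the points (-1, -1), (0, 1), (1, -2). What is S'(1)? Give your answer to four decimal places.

With σ_i denoting the second derivative at x_i, h_i = 1, 1, and Δ_i = (y_(i+1) − y_i)/h_i = 2, -3:
  1·σ_0 + 4·σ_1 + 1·σ_2 = 6(Δ_1 - Δ_0) = -30
Natural end conditions: σ_0 = σ_2 = 0.
Forward elimination and back-substitution give σ_0 = 0, σ_1 = -15/2, σ_2 = 0.
On [0, 1], S'(t) = b_1 + 2c_1·t + 3d_1·t² with b_1 = Δ_1 - h_1(2σ_1 + σ_2)/6 = -1/2, c_1 = σ_1/2 = -15/4, d_1 = (σ_2 - σ_1)/(6h_1) = 5/4. So S'(1) = -17/4.

-4.2500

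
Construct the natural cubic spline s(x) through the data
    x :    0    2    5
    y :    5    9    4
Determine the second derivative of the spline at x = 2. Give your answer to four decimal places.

Put σ_i = s'' at the i-th knot. Here h = (2, 3) and Δ = (2, -5/3), so the interior equations h_(i-1)·σ_(i-1) + 2(h_(i-1)+h_i)·σ_i + h_i·σ_(i+1) = 6(Δ_i − Δ_(i-1)) read
  2·σ_0 + 10·σ_1 + 3·σ_2 = 6(Δ_1 - Δ_0) = -22
Natural end conditions: σ_0 = σ_2 = 0.
Hence σ_0 = 0, σ_1 = -11/5, σ_2 = 0.

-2.2000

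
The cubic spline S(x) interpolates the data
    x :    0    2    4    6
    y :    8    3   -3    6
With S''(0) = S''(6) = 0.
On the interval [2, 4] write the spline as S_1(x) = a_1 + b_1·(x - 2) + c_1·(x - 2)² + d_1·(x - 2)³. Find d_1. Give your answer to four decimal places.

0.6667

Write M_i for S''(x_i). With h_i = 2, 2, 2 and divided differences Δ_i = -5/2, -3, 9/2, the continuity of S' gives the tridiagonal system
  2·M_0 + 8·M_1 + 2·M_2 = 6(Δ_1 - Δ_0) = -3
  2·M_1 + 8·M_2 + 2·M_3 = 6(Δ_2 - Δ_1) = 45
Natural end conditions: M_0 = M_3 = 0.
Solving: M_0 = 0, M_1 = -19/10, M_2 = 61/10, M_3 = 0.
On [2, 4], with S_1(x) = a_1 + b_1·(x - 2) + c_1·(x - 2)² + d_1·(x - 2)³: c_1 = M_1/2 = -19/20, d_1 = (M_2 - M_1)/(6h_1) = 2/3, b_1 = Δ_1 - h_1(2M_1 + M_2)/6 = -113/30.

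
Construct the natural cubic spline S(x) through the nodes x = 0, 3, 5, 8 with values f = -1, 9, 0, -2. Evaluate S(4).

Let m_i = S''(x_i). Step sizes h_i = 3, 2, 3; slopes of the chords Δ_i = (y_(i+1) - y_i)/h_i = 10/3, -9/2, -2/3.
  3·m_0 + 10·m_1 + 2·m_2 = 6(Δ_1 - Δ_0) = -47
  2·m_1 + 10·m_2 + 3·m_3 = 6(Δ_2 - Δ_1) = 23
Natural end conditions: m_0 = m_3 = 0.
Hence m_0 = 0, m_1 = -43/8, m_2 = 27/8, m_3 = 0.
On [3, 5], S(x) = 9 - 49/24·(x - 3) - 43/16·(x - 3)² + 35/48·(x - 3)³.
With (x - 3) = 1: S(4) = 5.

5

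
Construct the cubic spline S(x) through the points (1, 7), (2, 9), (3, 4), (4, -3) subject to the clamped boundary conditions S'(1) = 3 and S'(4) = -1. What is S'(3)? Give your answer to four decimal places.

-8.5333

With M_i denoting the second derivative at x_i, h_i = 1, 1, 1, and Δ_i = (y_(i+1) − y_i)/h_i = 2, -5, -7:
  1·M_0 + 4·M_1 + 1·M_2 = 6(Δ_1 - Δ_0) = -42
  1·M_1 + 4·M_2 + 1·M_3 = 6(Δ_2 - Δ_1) = -12
Clamped end conditions give two more equations: 2h_0·M_0 + h_0·M_1 = 6(Δ_0 - S'(1)) = -6 and h_2·M_2 + 2h_2·M_3 = 6(S'(4) - Δ_2) = 36.
Solving the tridiagonal system: M_0 = 26/15, M_1 = -142/15, M_2 = -88/15, M_3 = 314/15.
On [3, 4], S'(x) = b_2 + 2c_2·(x - 3) + 3d_2·(x - 3)² with b_2 = Δ_2 - h_2(2M_2 + M_3)/6 = -128/15, c_2 = M_2/2 = -44/15, d_2 = (M_3 - M_2)/(6h_2) = 67/15. So S'(3) = -128/15.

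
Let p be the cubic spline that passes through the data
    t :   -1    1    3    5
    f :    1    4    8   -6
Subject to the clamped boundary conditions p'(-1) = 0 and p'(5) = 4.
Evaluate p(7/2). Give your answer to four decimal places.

Put M_i = p'' at the i-th knot. Here h = (2, 2, 2) and Δ = (3/2, 2, -7), so the interior equations h_(i-1)·M_(i-1) + 2(h_(i-1)+h_i)·M_i + h_i·M_(i+1) = 6(Δ_i − Δ_(i-1)) read
  2·M_0 + 8·M_1 + 2·M_2 = 6(Δ_1 - Δ_0) = 3
  2·M_1 + 8·M_2 + 2·M_3 = 6(Δ_2 - Δ_1) = -54
Clamped end conditions give two more equations: 2h_0·M_0 + h_0·M_1 = 6(Δ_0 - p'(-1)) = 9 and h_2·M_2 + 2h_2·M_3 = 6(p'(5) - Δ_2) = 66.
Solving the tridiagonal system: M_0 = 13/30, M_1 = 109/30, M_2 = -202/15, M_3 = 697/30.
On [3, 5], p(t) = 8 - 173/30·(t - 3) - 101/15·(t - 3)² + 367/120·(t - 3)³.
With (t - 3) = 1/2: p(7/2) = 1221/320.

3.8156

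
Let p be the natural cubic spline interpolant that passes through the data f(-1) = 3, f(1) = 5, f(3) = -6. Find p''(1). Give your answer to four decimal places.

-4.8750

Let σ_i = p''(x_i). Step sizes h_i = 2, 2; slopes of the chords Δ_i = (y_(i+1) - y_i)/h_i = 1, -11/2.
  2·σ_0 + 8·σ_1 + 2·σ_2 = 6(Δ_1 - Δ_0) = -39
Natural end conditions: σ_0 = σ_2 = 0.
Solving: σ_0 = 0, σ_1 = -39/8, σ_2 = 0.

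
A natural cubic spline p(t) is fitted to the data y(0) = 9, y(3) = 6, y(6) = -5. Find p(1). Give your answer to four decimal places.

With M_i denoting the second derivative at x_i, h_i = 3, 3, and Δ_i = (y_(i+1) − y_i)/h_i = -1, -11/3:
  3·M_0 + 12·M_1 + 3·M_2 = 6(Δ_1 - Δ_0) = -16
Natural end conditions: M_0 = M_2 = 0.
Solving: M_0 = 0, M_1 = -4/3, M_2 = 0.
On [0, 3], p(t) = 9 - 1/3·t + 0·t² - 2/27·t³.
With t = 1: p(1) = 232/27.

8.5926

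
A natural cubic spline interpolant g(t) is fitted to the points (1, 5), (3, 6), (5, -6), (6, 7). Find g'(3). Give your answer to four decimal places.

-6.5000

Let M_i = g''(x_i). Step sizes h_i = 2, 2, 1; slopes of the chords Δ_i = (y_(i+1) - y_i)/h_i = 1/2, -6, 13.
  2·M_0 + 8·M_1 + 2·M_2 = 6(Δ_1 - Δ_0) = -39
  2·M_1 + 6·M_2 + 1·M_3 = 6(Δ_2 - Δ_1) = 114
Natural end conditions: M_0 = M_3 = 0.
Solving: M_0 = 0, M_1 = -21/2, M_2 = 45/2, M_3 = 0.
On [3, 5], g'(t) = b_1 + 2c_1·(t - 3) + 3d_1·(t - 3)² with b_1 = Δ_1 - h_1(2M_1 + M_2)/6 = -13/2, c_1 = M_1/2 = -21/4, d_1 = (M_2 - M_1)/(6h_1) = 11/4. So g'(3) = -13/2.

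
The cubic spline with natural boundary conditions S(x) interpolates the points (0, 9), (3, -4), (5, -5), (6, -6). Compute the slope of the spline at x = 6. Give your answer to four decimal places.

With m_i denoting the second derivative at x_i, h_i = 3, 2, 1, and Δ_i = (y_(i+1) − y_i)/h_i = -13/3, -1/2, -1:
  3·m_0 + 10·m_1 + 2·m_2 = 6(Δ_1 - Δ_0) = 23
  2·m_1 + 6·m_2 + 1·m_3 = 6(Δ_2 - Δ_1) = -3
Natural end conditions: m_0 = m_3 = 0.
Solving the tridiagonal system: m_0 = 0, m_1 = 18/7, m_2 = -19/14, m_3 = 0.
On [5, 6], S'(x) = b_2 + 2c_2·(x - 5) + 3d_2·(x - 5)² with b_2 = Δ_2 - h_2(2m_2 + m_3)/6 = -23/42, c_2 = m_2/2 = -19/28, d_2 = (m_3 - m_2)/(6h_2) = 19/84. So S'(6) = -103/84.

-1.2262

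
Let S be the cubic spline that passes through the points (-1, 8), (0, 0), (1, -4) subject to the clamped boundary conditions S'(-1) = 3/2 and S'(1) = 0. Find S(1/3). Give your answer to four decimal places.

Put m_i = S'' at the i-th knot. Here h = (1, 1) and Δ = (-8, -4), so the interior equations h_(i-1)·m_(i-1) + 2(h_(i-1)+h_i)·m_i + h_i·m_(i+1) = 6(Δ_i − Δ_(i-1)) read
  1·m_0 + 4·m_1 + 1·m_2 = 6(Δ_1 - Δ_0) = 24
Clamped end conditions give two more equations: 2h_0·m_0 + h_0·m_1 = 6(Δ_0 - S'(-1)) = -57 and h_1·m_1 + 2h_1·m_2 = 6(S'(1) - Δ_1) = 24.
Solving: m_0 = -141/4, m_1 = 27/2, m_2 = 21/4.
On [0, 1], S(x) = 0 - 75/8·x + 27/4·x² - 11/8·x³.
With x = 1/3: S(1/3) = -131/54.

-2.4259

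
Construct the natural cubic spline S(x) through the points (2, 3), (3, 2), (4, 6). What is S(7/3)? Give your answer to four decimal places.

Put M_i = S'' at the i-th knot. Here h = (1, 1) and Δ = (-1, 4), so the interior equations h_(i-1)·M_(i-1) + 2(h_(i-1)+h_i)·M_i + h_i·M_(i+1) = 6(Δ_i − Δ_(i-1)) read
  1·M_0 + 4·M_1 + 1·M_2 = 6(Δ_1 - Δ_0) = 30
Natural end conditions: M_0 = M_2 = 0.
Forward elimination and back-substitution give M_0 = 0, M_1 = 15/2, M_2 = 0.
On [2, 3], S(x) = 3 - 9/4·(x - 2) + 0·(x - 2)² + 5/4·(x - 2)³.
With (x - 2) = 1/3: S(7/3) = 62/27.

2.2963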